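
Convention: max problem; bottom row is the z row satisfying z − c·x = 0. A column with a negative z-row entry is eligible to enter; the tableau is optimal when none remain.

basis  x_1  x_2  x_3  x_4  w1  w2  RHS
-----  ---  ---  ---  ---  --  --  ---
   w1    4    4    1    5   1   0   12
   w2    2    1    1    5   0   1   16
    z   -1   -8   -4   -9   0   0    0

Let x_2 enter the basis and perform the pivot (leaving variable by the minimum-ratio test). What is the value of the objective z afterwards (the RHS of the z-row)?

24

Ratio test on column x_2 — row 1: 12/4 = 3; row 2: 16/1 = 16. Minimum is 3 at row 1 (w1 leaves); pivot element 4.
Pivot on row 1; the z-row RHS becomes 0 − (-8)·3 = 24.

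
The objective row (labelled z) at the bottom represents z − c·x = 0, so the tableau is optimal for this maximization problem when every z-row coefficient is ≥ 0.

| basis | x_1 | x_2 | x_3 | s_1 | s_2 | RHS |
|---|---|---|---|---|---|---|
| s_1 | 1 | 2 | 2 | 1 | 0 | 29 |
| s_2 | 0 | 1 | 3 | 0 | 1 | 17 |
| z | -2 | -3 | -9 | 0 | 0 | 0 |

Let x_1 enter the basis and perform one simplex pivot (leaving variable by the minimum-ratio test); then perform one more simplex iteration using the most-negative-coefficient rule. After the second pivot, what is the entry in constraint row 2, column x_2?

Ratio test on column x_1 — row 1: 29/1 = 29; row 2: entry 0 ≤ 0. Minimum is 29 at row 1 (s_1 leaves); pivot element 1.
Divide row 1 by 1; eliminate column x_1 from the other rows.
Second iteration: most negative z-row entry is -5 in column x_3, so x_3 enters.
Ratio test on column x_3 — row 1: 29/2 = 29/2; row 2: 17/3 = 17/3. Minimum is 17/3 at row 2 (s_2 leaves); pivot element 3.
Divide row 2 by 3; eliminate column x_3 from the other rows.
After both pivots, the entry at constraint row 2, column x_2 is 1/3.

1/3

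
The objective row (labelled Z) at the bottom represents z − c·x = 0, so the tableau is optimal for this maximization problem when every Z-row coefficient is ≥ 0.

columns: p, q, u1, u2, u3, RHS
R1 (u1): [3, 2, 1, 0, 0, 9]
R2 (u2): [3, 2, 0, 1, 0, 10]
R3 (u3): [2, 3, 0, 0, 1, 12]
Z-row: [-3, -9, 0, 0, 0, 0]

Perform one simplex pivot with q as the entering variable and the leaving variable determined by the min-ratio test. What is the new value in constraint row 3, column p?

2/3

Ratio test on column q — row 1: 9/2 = 9/2; row 2: 10/2 = 5; row 3: 12/3 = 4. Minimum is 4 at row 3 (u3 leaves); pivot element 3.
Divide row 3 by 3; eliminate column q from the other rows.
In the new row 3, the p entry is the old entry divided by the pivot: 2/3 = 2/3.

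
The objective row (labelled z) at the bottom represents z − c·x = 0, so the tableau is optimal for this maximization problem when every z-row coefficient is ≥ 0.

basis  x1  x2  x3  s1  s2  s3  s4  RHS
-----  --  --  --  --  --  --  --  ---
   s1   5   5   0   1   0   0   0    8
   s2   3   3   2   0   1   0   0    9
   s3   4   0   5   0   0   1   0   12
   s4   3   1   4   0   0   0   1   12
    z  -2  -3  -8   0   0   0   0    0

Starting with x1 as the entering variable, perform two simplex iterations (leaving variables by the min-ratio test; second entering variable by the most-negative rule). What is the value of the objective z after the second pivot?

Ratio test on column x1 — row 1: 8/5 = 8/5; row 2: 9/3 = 3; row 3: 12/4 = 3; row 4: 12/3 = 4. Minimum is 8/5 at row 1 (s1 leaves); pivot element 5.
Pivot on row 1; the z-row RHS becomes 0 − (-2)·(8/5) = 16/5.
Next entering variable (most negative z-row entry -8): x3.
Ratio test on column x3 — row 1: entry 0 ≤ 0; row 2: (21/5)/2 = 21/10; row 3: (28/5)/5 = 28/25; row 4: (36/5)/4 = 9/5. Minimum is 28/25 at row 3 (s3 leaves); pivot element 5.
After the second pivot the z-row RHS is 16/5 − (-8)·(28/25) = 304/25.

304/25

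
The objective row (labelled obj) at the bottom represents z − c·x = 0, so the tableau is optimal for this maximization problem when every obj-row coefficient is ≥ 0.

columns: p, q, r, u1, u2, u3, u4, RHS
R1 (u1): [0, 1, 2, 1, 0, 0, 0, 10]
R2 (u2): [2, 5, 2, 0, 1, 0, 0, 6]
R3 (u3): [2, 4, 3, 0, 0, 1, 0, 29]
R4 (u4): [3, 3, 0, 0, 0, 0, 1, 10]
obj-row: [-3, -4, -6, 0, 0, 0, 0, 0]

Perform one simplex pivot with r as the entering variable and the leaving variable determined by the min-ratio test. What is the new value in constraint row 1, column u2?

-1

Ratio test on column r — row 1: 10/2 = 5; row 2: 6/2 = 3; row 3: 29/3 = 29/3; row 4: entry 0 ≤ 0. Minimum is 3 at row 2 (u2 leaves); pivot element 2.
Divide row 2 by 2; eliminate column r from the other rows.
Row 1 update in column u2: 0 − 2·(1/2) = -1.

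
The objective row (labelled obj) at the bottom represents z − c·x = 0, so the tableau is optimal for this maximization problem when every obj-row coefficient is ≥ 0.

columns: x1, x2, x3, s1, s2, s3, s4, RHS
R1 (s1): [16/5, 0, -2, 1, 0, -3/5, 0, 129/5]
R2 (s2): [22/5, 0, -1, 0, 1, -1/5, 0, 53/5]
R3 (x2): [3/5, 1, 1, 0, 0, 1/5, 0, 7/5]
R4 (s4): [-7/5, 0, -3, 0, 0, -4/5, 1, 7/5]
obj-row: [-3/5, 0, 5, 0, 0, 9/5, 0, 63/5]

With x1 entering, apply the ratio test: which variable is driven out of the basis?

Column x1 entries and ratios — s1: (129/5)/(16/5) = 129/16; s2: (53/5)/(22/5) = 53/22; x2: (7/5)/(3/5) = 7/3; s4: -7/5 ≤ 0, skip.
Smallest ratio is 7/3 in the row of x2, so x2 leaves.

x2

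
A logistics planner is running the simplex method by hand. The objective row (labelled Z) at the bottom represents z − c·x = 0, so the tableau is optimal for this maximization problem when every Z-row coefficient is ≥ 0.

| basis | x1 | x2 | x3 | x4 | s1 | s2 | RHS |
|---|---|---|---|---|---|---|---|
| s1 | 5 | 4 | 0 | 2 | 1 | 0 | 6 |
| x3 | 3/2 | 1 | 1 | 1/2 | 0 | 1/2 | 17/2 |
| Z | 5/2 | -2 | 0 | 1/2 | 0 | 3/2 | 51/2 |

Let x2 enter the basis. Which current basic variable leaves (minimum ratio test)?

Column x2 entries and ratios — s1: 6/4 = 3/2; x3: (17/2)/1 = 17/2.
Smallest ratio is 3/2 in the row of s1, so s1 leaves.

s1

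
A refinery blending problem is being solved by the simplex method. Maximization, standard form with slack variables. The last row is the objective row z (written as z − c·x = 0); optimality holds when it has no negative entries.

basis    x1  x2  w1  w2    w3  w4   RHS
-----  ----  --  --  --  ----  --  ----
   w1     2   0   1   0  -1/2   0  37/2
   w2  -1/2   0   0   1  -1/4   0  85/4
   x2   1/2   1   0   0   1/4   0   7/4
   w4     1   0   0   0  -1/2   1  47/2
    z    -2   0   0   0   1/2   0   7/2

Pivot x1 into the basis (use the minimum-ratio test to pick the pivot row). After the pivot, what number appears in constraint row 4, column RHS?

Ratio test on column x1 — row 1: (37/2)/2 = 37/4; row 2: entry -1/2 ≤ 0; row 3: (7/4)/(1/2) = 7/2; row 4: (47/2)/1 = 47/2. Minimum is 7/2 at row 3 (x2 leaves); pivot element 1/2.
Divide row 3 by 1/2; eliminate column x1 from the other rows.
Row 4 update in column RHS: 47/2 − 1·(7/2) = 20.

20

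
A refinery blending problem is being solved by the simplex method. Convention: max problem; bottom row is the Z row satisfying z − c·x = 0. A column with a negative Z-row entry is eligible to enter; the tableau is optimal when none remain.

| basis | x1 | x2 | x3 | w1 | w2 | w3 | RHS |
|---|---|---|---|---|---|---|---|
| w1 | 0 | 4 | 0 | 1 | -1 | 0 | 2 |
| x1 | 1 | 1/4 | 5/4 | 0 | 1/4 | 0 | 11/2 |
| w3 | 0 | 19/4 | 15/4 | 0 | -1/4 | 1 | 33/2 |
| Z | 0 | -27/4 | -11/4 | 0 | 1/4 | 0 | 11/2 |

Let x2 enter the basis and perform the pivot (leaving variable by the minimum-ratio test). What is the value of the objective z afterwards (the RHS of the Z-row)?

Ratio test on column x2 — row 1: 2/4 = 1/2; row 2: (11/2)/(1/4) = 22; row 3: (33/2)/(19/4) = 66/19. Minimum is 1/2 at row 1 (w1 leaves); pivot element 4.
Pivot on row 1; the Z-row RHS becomes 11/2 − (-27/4)·(1/2) = 71/8.

71/8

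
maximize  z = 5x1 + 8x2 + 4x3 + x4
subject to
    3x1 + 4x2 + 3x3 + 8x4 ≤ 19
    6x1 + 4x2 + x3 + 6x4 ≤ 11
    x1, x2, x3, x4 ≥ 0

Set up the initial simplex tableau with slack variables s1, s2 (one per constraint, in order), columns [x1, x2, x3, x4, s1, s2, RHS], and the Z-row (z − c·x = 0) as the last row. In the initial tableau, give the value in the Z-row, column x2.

The Z-row carries the negated objective coefficients: the x2 entry is -8.

-8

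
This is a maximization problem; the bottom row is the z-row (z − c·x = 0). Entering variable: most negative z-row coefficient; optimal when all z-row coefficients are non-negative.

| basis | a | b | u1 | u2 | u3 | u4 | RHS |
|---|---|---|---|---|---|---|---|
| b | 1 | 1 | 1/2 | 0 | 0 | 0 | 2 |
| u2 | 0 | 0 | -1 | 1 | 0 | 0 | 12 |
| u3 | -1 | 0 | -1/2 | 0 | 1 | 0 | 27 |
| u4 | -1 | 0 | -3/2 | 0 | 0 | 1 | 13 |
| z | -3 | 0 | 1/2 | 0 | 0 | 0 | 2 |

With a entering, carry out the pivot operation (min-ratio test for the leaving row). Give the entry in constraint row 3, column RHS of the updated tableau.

Ratio test on column a — row 1: 2/1 = 2; row 2: entry 0 ≤ 0; row 3: entry -1 ≤ 0; row 4: entry -1 ≤ 0. Minimum is 2 at row 1 (b leaves); pivot element 1.
Divide row 1 by 1; eliminate column a from the other rows.
Row 3 update in column RHS: 27 − (-1)·2 = 29.

29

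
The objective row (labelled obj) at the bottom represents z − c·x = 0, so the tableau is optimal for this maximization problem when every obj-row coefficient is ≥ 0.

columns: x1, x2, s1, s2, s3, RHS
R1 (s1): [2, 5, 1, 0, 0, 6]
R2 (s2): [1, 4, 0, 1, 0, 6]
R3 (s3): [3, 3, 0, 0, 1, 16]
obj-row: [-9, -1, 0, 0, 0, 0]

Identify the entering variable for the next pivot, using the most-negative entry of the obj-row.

x1

Negative obj-row entries: x1: -9, x2: -1.
The most negative is -9 in column x1, so x1 enters.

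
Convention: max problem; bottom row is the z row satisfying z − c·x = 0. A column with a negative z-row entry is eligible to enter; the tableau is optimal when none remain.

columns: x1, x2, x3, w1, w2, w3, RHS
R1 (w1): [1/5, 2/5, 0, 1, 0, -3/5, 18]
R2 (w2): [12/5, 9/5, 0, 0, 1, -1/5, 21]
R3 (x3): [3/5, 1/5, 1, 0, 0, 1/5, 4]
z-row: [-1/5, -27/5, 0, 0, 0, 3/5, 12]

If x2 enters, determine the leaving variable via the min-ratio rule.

w2

Column x2 entries and ratios — w1: 18/(2/5) = 45; w2: 21/(9/5) = 35/3; x3: 4/(1/5) = 20.
Smallest ratio is 35/3 in the row of w2, so w2 leaves.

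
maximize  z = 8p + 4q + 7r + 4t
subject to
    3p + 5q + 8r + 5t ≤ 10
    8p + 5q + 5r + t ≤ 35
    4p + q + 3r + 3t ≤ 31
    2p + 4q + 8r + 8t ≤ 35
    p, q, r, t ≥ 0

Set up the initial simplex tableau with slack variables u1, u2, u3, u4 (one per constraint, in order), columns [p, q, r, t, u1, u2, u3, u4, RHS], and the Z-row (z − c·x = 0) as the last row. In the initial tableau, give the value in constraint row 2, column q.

Constraint 2 has coefficient 5 on q.

5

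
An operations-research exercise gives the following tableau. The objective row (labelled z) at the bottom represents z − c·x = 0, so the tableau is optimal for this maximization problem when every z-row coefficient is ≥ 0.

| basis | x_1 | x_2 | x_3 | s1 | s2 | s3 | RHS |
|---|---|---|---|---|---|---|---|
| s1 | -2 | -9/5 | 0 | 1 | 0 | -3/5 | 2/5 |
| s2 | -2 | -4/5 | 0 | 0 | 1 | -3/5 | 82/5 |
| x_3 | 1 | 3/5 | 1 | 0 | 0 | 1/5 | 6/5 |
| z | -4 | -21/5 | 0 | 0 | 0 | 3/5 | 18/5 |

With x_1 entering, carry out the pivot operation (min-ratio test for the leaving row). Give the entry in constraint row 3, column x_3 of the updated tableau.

Ratio test on column x_1 — row 1: entry -2 ≤ 0; row 2: entry -2 ≤ 0; row 3: (6/5)/1 = 6/5. Minimum is 6/5 at row 3 (x_3 leaves); pivot element 1.
Divide row 3 by 1; eliminate column x_1 from the other rows.
In the new row 3, the x_3 entry is the old entry divided by the pivot: 1/1 = 1.

1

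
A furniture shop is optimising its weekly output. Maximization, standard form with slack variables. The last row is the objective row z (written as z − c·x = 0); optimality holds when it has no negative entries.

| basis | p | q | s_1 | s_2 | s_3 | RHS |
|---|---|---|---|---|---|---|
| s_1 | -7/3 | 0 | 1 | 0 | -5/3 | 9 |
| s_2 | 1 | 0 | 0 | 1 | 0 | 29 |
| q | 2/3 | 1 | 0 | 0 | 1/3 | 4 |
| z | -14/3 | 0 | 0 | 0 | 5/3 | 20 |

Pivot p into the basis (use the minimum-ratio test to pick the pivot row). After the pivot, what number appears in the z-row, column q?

7

Ratio test on column p — row 1: entry -7/3 ≤ 0; row 2: 29/1 = 29; row 3: 4/(2/3) = 6. Minimum is 6 at row 3 (q leaves); pivot element 2/3.
Divide row 3 by 2/3; eliminate column p from the other rows.
z-row update in column q: 0 − (-14/3)·(3/2) = 7.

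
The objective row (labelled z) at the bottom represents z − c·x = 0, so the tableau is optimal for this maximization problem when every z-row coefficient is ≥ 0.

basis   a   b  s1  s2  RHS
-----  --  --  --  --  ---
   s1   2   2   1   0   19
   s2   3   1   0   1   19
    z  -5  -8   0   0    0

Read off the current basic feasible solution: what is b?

b is not in the basis, so in the current basic feasible solution b = 0.

0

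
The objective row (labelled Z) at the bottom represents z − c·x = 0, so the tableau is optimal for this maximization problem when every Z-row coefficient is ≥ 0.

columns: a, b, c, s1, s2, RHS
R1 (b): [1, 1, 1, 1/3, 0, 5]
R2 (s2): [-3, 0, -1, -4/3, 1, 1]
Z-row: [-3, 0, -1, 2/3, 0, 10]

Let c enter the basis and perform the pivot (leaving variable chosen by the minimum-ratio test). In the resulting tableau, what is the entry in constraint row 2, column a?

-2

Ratio test on column c — row 1: 5/1 = 5; row 2: entry -1 ≤ 0. Minimum is 5 at row 1 (b leaves); pivot element 1.
Divide row 1 by 1; eliminate column c from the other rows.
Row 2 update in column a: -3 − (-1)·1 = -2.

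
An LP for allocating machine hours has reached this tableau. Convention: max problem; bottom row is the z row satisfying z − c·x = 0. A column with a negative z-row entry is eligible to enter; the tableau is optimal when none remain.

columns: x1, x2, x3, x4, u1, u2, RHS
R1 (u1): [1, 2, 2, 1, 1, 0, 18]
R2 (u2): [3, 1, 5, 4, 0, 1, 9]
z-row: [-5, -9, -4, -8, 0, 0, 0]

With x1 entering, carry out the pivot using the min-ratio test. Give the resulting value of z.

15

Ratio test on column x1 — row 1: 18/1 = 18; row 2: 9/3 = 3. Minimum is 3 at row 2 (u2 leaves); pivot element 3.
Pivot on row 2; the z-row RHS becomes 0 − (-5)·3 = 15.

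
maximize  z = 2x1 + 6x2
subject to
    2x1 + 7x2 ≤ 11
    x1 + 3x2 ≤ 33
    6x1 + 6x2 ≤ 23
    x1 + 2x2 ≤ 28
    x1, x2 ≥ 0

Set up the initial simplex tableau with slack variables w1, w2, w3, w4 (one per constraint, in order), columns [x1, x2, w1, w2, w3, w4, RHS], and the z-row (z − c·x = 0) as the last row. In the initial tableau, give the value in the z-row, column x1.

The z-row carries the negated objective coefficients: the x1 entry is -2.

-2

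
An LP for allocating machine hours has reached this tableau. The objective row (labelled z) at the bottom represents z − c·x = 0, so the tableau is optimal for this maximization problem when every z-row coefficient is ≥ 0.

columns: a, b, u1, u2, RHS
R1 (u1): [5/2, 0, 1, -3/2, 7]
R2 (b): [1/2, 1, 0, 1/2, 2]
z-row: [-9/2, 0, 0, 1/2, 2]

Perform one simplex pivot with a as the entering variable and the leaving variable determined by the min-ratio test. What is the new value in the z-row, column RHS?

73/5

Ratio test on column a — row 1: 7/(5/2) = 14/5; row 2: 2/(1/2) = 4. Minimum is 14/5 at row 1 (u1 leaves); pivot element 5/2.
Divide row 1 by 5/2; eliminate column a from the other rows.
z-row update in column RHS: 2 − (-9/2)·(14/5) = 73/5.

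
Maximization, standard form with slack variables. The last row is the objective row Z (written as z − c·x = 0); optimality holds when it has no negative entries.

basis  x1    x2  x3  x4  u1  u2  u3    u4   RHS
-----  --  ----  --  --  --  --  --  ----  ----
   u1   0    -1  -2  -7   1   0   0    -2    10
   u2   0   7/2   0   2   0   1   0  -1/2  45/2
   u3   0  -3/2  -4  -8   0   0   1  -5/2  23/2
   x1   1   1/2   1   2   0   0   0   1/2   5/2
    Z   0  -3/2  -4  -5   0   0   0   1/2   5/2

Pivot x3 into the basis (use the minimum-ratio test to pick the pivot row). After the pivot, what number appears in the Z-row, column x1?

Ratio test on column x3 — row 1: entry -2 ≤ 0; row 2: entry 0 ≤ 0; row 3: entry -4 ≤ 0; row 4: (5/2)/1 = 5/2. Minimum is 5/2 at row 4 (x1 leaves); pivot element 1.
Divide row 4 by 1; eliminate column x3 from the other rows.
Z-row update in column x1: 0 − (-4)·1 = 4.

4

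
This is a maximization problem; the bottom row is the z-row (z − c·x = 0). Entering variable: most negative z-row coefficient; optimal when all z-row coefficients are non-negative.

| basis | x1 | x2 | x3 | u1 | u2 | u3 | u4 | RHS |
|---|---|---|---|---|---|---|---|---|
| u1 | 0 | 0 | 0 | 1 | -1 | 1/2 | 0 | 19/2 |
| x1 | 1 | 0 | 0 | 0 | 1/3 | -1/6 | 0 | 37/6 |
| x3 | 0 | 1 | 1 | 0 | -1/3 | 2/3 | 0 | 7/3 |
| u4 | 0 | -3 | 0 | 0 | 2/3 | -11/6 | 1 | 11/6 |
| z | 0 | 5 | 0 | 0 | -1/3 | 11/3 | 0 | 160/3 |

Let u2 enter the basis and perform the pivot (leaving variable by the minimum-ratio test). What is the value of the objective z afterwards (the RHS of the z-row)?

217/4

Ratio test on column u2 — row 1: entry -1 ≤ 0; row 2: (37/6)/(1/3) = 37/2; row 3: entry -1/3 ≤ 0; row 4: (11/6)/(2/3) = 11/4. Minimum is 11/4 at row 4 (u4 leaves); pivot element 2/3.
Pivot on row 4; the z-row RHS becomes 160/3 − (-1/3)·(11/4) = 217/4.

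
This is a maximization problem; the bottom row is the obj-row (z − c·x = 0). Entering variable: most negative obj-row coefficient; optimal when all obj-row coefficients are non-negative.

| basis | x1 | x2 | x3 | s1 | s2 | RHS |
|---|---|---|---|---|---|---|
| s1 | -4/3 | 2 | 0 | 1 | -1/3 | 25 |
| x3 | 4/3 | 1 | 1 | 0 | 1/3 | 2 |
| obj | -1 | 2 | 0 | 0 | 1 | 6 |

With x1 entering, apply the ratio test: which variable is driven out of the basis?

Column x1 entries and ratios — s1: -4/3 ≤ 0, skip; x3: 2/(4/3) = 3/2.
Smallest ratio is 3/2 in the row of x3, so x3 leaves.

x3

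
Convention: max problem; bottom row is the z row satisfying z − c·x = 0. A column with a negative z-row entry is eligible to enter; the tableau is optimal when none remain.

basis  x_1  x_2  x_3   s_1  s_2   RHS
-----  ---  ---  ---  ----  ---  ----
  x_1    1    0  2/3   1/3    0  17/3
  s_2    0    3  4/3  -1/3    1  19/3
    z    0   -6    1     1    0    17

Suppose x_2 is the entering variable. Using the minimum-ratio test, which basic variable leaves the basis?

s_2

Column x_2 entries and ratios — x_1: 0 ≤ 0, skip; s_2: (19/3)/3 = 19/9.
Smallest ratio is 19/9 in the row of s_2, so s_2 leaves.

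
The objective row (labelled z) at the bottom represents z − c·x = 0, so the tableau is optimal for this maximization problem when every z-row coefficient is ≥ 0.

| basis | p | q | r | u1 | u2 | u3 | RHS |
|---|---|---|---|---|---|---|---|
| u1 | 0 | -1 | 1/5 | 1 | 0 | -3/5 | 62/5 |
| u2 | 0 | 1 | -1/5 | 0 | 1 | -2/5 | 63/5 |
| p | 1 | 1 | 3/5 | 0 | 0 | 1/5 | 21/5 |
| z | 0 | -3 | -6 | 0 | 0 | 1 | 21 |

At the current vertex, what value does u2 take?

u2 is basic (row 2); its value is the RHS of that row, 63/5.

63/5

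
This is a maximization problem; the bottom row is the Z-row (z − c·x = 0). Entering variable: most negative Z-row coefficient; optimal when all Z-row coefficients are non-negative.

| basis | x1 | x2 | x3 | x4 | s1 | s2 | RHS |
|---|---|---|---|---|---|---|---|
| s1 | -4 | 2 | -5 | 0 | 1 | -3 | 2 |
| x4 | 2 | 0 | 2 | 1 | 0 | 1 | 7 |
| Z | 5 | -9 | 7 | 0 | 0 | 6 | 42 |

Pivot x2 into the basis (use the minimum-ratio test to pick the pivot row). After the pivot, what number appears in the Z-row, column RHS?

51

Ratio test on column x2 — row 1: 2/2 = 1; row 2: entry 0 ≤ 0. Minimum is 1 at row 1 (s1 leaves); pivot element 2.
Divide row 1 by 2; eliminate column x2 from the other rows.
Z-row update in column RHS: 42 − (-9)·1 = 51.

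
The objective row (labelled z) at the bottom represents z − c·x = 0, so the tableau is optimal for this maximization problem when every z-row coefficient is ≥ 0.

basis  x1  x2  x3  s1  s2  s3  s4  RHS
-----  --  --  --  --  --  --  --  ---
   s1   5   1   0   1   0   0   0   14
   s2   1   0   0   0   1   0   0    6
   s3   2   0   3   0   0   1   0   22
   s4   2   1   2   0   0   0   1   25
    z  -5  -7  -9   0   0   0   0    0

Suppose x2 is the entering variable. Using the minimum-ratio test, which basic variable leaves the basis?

Column x2 entries and ratios — s1: 14/1 = 14; s2: 0 ≤ 0, skip; s3: 0 ≤ 0, skip; s4: 25/1 = 25.
Smallest ratio is 14 in the row of s1, so s1 leaves.

s1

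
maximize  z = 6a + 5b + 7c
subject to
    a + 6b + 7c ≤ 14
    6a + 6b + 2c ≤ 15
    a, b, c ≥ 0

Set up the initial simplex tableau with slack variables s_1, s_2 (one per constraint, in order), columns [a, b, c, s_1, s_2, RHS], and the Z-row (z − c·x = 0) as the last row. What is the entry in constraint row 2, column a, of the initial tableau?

Constraint 2 has coefficient 6 on a.

6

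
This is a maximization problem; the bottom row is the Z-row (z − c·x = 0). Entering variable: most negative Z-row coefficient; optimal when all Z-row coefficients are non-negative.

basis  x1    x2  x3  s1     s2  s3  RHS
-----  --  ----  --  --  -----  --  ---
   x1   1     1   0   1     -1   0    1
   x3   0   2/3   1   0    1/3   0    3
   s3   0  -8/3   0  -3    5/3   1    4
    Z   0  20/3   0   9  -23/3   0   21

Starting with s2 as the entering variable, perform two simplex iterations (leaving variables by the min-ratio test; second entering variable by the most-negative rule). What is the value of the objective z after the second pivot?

Ratio test on column s2 — row 1: entry -1 ≤ 0; row 2: 3/(1/3) = 9; row 3: 4/(5/3) = 12/5. Minimum is 12/5 at row 3 (s3 leaves); pivot element 5/3.
Pivot on row 3; the Z-row RHS becomes 21 − (-23/3)·(12/5) = 197/5.
Next entering variable (most negative Z-row entry -28/5): x2.
Ratio test on column x2 — row 1: entry -3/5 ≤ 0; row 2: (11/5)/(6/5) = 11/6; row 3: entry -8/5 ≤ 0. Minimum is 11/6 at row 2 (x3 leaves); pivot element 6/5.
After the second pivot the Z-row RHS is 197/5 − (-28/5)·(11/6) = 149/3.

149/3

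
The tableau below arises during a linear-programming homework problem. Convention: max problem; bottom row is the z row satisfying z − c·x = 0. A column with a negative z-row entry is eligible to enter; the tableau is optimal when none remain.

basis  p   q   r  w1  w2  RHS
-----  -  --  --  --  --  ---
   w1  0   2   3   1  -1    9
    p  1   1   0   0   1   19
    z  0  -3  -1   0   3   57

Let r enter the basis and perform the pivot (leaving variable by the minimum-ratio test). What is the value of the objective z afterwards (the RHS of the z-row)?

Ratio test on column r — row 1: 9/3 = 3; row 2: entry 0 ≤ 0. Minimum is 3 at row 1 (w1 leaves); pivot element 3.
Pivot on row 1; the z-row RHS becomes 57 − (-1)·3 = 60.

60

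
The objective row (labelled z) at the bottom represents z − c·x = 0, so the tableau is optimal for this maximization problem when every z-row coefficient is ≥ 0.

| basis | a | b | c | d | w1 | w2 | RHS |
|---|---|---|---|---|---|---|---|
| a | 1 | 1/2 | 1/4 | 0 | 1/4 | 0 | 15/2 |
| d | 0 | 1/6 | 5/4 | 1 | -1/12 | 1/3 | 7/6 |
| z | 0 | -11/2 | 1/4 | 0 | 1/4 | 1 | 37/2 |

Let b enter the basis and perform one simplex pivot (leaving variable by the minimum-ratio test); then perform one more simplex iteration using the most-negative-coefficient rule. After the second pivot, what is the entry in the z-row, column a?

5

Ratio test on column b — row 1: (15/2)/(1/2) = 15; row 2: (7/6)/(1/6) = 7. Minimum is 7 at row 2 (d leaves); pivot element 1/6.
Divide row 2 by 1/6; eliminate column b from the other rows.
Second iteration: most negative z-row entry is -5/2 in column w1, so w1 enters.
Ratio test on column w1 — row 1: 4/(1/2) = 8; row 2: entry -1/2 ≤ 0. Minimum is 8 at row 1 (a leaves); pivot element 1/2.
Divide row 1 by 1/2; eliminate column w1 from the other rows.
After both pivots, the entry at the z-row, column a is 5.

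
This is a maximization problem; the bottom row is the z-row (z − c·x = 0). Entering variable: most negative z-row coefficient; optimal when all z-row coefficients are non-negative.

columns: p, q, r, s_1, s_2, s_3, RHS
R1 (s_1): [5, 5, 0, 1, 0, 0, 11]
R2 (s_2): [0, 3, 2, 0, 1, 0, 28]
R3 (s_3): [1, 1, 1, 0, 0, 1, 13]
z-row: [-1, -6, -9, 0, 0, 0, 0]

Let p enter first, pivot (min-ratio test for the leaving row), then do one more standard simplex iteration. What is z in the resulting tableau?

497/5

Ratio test on column p — row 1: 11/5 = 11/5; row 2: entry 0 ≤ 0; row 3: 13/1 = 13. Minimum is 11/5 at row 1 (s_1 leaves); pivot element 5.
Pivot on row 1; the z-row RHS becomes 0 − (-1)·(11/5) = 11/5.
Next entering variable (most negative z-row entry -9): r.
Ratio test on column r — row 1: entry 0 ≤ 0; row 2: 28/2 = 14; row 3: (54/5)/1 = 54/5. Minimum is 54/5 at row 3 (s_3 leaves); pivot element 1.
After the second pivot the z-row RHS is 11/5 − (-9)·(54/5) = 497/5.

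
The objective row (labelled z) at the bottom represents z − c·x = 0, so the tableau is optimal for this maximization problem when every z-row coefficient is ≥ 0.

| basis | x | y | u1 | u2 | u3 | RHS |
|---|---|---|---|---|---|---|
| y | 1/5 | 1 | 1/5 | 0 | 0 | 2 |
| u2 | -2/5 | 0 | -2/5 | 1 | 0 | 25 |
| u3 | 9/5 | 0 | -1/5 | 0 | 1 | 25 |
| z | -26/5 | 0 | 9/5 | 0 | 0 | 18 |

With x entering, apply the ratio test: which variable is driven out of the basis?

Column x entries and ratios — y: 2/(1/5) = 10; u2: -2/5 ≤ 0, skip; u3: 25/(9/5) = 125/9.
Smallest ratio is 10 in the row of y, so y leaves.

y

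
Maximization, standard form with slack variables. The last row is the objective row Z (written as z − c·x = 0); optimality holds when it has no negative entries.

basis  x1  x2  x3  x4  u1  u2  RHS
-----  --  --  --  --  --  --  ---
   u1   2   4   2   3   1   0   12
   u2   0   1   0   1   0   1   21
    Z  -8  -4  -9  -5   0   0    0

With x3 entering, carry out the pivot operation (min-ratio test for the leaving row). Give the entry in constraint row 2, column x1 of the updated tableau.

Ratio test on column x3 — row 1: 12/2 = 6; row 2: entry 0 ≤ 0. Minimum is 6 at row 1 (u1 leaves); pivot element 2.
Divide row 1 by 2; eliminate column x3 from the other rows.
Row 2 update in column x1: 0 − 0·1 = 0.

0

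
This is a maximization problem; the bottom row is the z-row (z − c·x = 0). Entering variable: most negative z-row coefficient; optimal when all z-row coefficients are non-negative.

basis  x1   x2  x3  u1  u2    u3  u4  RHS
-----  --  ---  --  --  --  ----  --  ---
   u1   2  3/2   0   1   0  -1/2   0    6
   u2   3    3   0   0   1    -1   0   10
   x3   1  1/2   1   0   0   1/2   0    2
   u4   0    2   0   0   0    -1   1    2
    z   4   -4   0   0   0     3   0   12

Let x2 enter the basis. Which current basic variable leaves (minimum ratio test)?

Column x2 entries and ratios — u1: 6/(3/2) = 4; u2: 10/3 = 10/3; x3: 2/(1/2) = 4; u4: 2/2 = 1.
Smallest ratio is 1 in the row of u4, so u4 leaves.

u4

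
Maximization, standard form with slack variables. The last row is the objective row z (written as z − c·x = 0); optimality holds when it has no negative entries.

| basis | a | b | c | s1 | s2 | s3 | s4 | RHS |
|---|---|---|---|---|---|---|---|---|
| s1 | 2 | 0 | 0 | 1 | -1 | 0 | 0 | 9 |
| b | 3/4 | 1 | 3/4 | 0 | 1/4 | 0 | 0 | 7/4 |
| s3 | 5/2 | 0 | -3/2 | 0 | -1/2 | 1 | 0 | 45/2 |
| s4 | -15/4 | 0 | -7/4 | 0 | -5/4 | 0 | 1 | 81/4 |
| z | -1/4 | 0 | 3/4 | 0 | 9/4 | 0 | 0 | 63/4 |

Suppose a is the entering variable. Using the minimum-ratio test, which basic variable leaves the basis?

Column a entries and ratios — s1: 9/2 = 9/2; b: (7/4)/(3/4) = 7/3; s3: (45/2)/(5/2) = 9; s4: -15/4 ≤ 0, skip.
Smallest ratio is 7/3 in the row of b, so b leaves.

b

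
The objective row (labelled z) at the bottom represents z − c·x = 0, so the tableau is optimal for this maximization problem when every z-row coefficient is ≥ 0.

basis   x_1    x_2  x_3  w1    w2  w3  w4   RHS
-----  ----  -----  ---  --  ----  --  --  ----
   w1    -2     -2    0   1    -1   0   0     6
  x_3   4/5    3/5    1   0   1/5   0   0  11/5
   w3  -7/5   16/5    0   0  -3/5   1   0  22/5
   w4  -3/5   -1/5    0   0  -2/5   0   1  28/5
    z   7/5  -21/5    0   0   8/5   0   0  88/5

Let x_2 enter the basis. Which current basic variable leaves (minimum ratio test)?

Column x_2 entries and ratios — w1: -2 ≤ 0, skip; x_3: (11/5)/(3/5) = 11/3; w3: (22/5)/(16/5) = 11/8; w4: -1/5 ≤ 0, skip.
Smallest ratio is 11/8 in the row of w3, so w3 leaves.

w3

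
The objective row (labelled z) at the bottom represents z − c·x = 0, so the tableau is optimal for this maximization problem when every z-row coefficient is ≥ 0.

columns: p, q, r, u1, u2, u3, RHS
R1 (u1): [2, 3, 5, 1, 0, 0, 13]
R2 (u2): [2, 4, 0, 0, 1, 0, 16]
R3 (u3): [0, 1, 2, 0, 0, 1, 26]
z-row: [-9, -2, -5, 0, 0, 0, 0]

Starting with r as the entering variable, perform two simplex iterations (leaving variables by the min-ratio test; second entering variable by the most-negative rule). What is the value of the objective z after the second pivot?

Ratio test on column r — row 1: 13/5 = 13/5; row 2: entry 0 ≤ 0; row 3: 26/2 = 13. Minimum is 13/5 at row 1 (u1 leaves); pivot element 5.
Pivot on row 1; the z-row RHS becomes 0 − (-5)·(13/5) = 13.
Next entering variable (most negative z-row entry -7): p.
Ratio test on column p — row 1: (13/5)/(2/5) = 13/2; row 2: 16/2 = 8; row 3: entry -4/5 ≤ 0. Minimum is 13/2 at row 1 (r leaves); pivot element 2/5.
After the second pivot the z-row RHS is 13 − (-7)·(13/2) = 117/2.

117/2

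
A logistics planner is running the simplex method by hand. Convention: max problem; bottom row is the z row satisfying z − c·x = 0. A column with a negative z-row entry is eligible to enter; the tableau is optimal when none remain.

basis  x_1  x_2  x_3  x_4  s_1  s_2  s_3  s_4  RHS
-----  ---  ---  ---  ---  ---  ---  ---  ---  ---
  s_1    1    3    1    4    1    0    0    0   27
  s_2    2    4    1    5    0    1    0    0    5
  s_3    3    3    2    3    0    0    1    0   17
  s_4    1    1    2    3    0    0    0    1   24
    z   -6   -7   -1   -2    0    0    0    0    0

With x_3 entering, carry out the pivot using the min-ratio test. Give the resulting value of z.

5

Ratio test on column x_3 — row 1: 27/1 = 27; row 2: 5/1 = 5; row 3: 17/2 = 17/2; row 4: 24/2 = 12. Minimum is 5 at row 2 (s_2 leaves); pivot element 1.
Pivot on row 2; the z-row RHS becomes 0 − (-1)·5 = 5.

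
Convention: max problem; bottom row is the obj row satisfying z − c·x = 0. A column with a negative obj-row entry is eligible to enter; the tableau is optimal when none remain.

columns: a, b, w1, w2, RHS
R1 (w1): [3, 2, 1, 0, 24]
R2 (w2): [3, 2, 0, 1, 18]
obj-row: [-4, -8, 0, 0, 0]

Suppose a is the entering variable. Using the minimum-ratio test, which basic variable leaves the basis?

Column a entries and ratios — w1: 24/3 = 8; w2: 18/3 = 6.
Smallest ratio is 6 in the row of w2, so w2 leaves.

w2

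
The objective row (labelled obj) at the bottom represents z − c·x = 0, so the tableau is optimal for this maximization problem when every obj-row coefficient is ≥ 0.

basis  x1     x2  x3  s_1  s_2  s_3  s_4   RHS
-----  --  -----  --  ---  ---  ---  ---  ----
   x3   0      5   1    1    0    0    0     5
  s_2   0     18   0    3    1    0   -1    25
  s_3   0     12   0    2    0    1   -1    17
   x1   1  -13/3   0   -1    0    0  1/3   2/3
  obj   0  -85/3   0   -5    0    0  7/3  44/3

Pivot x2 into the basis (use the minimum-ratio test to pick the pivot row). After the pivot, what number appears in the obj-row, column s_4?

7/3

Ratio test on column x2 — row 1: 5/5 = 1; row 2: 25/18 = 25/18; row 3: 17/12 = 17/12; row 4: entry -13/3 ≤ 0. Minimum is 1 at row 1 (x3 leaves); pivot element 5.
Divide row 1 by 5; eliminate column x2 from the other rows.
obj-row update in column s_4: 7/3 − (-85/3)·0 = 7/3.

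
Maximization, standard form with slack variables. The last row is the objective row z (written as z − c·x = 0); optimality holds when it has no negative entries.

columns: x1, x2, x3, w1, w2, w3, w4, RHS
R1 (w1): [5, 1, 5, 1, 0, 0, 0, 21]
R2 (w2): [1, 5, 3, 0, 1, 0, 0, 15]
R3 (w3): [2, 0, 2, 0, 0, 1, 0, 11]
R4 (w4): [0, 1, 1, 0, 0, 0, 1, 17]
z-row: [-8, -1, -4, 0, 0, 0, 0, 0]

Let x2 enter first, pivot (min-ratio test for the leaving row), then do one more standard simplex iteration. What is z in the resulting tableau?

129/4

Ratio test on column x2 — row 1: 21/1 = 21; row 2: 15/5 = 3; row 3: entry 0 ≤ 0; row 4: 17/1 = 17. Minimum is 3 at row 2 (w2 leaves); pivot element 5.
Pivot on row 2; the z-row RHS becomes 0 − (-1)·3 = 3.
Next entering variable (most negative z-row entry -39/5): x1.
Ratio test on column x1 — row 1: 18/(24/5) = 15/4; row 2: 3/(1/5) = 15; row 3: 11/2 = 11/2; row 4: entry -1/5 ≤ 0. Minimum is 15/4 at row 1 (w1 leaves); pivot element 24/5.
After the second pivot the z-row RHS is 3 − (-39/5)·(15/4) = 129/4.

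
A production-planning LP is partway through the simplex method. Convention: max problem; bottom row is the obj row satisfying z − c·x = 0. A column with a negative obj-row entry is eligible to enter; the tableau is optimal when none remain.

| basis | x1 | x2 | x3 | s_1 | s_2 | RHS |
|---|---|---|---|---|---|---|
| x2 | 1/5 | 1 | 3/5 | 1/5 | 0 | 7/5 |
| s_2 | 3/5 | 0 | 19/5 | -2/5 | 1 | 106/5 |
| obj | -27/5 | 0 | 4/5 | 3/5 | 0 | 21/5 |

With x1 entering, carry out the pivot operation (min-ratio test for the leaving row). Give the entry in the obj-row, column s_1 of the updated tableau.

6

Ratio test on column x1 — row 1: (7/5)/(1/5) = 7; row 2: (106/5)/(3/5) = 106/3. Minimum is 7 at row 1 (x2 leaves); pivot element 1/5.
Divide row 1 by 1/5; eliminate column x1 from the other rows.
obj-row update in column s_1: 3/5 − (-27/5)·1 = 6.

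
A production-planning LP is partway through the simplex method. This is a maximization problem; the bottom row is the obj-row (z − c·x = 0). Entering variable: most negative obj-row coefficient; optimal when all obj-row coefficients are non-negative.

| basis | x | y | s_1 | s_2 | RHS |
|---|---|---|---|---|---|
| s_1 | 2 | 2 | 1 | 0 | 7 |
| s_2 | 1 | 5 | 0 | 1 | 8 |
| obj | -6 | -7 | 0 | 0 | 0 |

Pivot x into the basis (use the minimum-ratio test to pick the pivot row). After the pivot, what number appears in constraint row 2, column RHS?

9/2

Ratio test on column x — row 1: 7/2 = 7/2; row 2: 8/1 = 8. Minimum is 7/2 at row 1 (s_1 leaves); pivot element 2.
Divide row 1 by 2; eliminate column x from the other rows.
Row 2 update in column RHS: 8 − 1·(7/2) = 9/2.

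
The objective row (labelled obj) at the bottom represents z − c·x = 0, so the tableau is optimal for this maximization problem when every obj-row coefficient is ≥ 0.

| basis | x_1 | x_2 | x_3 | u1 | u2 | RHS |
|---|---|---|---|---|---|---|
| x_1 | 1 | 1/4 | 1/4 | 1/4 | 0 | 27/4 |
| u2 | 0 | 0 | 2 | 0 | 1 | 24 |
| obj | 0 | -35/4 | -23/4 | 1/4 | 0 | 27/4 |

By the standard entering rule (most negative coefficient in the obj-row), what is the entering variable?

x_2

Negative obj-row entries: x_2: -35/4, x_3: -23/4.
The most negative is -35/4 in column x_2, so x_2 enters.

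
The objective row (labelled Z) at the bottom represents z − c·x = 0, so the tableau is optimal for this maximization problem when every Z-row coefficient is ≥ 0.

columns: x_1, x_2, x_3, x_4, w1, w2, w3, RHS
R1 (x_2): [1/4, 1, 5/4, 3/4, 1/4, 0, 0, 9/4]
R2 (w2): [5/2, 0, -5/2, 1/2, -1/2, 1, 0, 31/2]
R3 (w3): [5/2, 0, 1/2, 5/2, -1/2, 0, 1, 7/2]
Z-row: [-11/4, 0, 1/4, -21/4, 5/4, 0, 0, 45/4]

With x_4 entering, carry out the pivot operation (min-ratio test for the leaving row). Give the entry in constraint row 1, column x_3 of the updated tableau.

11/10

Ratio test on column x_4 — row 1: (9/4)/(3/4) = 3; row 2: (31/2)/(1/2) = 31; row 3: (7/2)/(5/2) = 7/5. Minimum is 7/5 at row 3 (w3 leaves); pivot element 5/2.
Divide row 3 by 5/2; eliminate column x_4 from the other rows.
Row 1 update in column x_3: 5/4 − (3/4)·(1/5) = 11/10.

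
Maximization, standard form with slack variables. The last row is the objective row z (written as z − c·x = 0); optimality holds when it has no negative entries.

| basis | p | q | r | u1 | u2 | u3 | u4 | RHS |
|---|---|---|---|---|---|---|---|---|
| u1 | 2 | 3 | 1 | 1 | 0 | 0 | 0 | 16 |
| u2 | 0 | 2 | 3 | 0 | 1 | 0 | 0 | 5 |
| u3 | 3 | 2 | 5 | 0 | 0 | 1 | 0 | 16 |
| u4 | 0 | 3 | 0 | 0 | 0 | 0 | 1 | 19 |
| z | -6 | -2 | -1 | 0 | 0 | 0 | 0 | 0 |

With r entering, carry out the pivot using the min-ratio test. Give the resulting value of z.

Ratio test on column r — row 1: 16/1 = 16; row 2: 5/3 = 5/3; row 3: 16/5 = 16/5; row 4: entry 0 ≤ 0. Minimum is 5/3 at row 2 (u2 leaves); pivot element 3.
Pivot on row 2; the z-row RHS becomes 0 − (-1)·(5/3) = 5/3.

5/3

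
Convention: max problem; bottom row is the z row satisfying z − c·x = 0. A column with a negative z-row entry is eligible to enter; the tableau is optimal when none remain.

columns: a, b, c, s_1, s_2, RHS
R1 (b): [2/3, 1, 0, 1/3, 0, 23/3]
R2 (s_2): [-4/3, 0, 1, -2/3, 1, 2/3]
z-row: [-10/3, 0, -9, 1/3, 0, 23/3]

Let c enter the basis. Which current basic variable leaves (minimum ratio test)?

Column c entries and ratios — b: 0 ≤ 0, skip; s_2: (2/3)/1 = 2/3.
Smallest ratio is 2/3 in the row of s_2, so s_2 leaves.

s_2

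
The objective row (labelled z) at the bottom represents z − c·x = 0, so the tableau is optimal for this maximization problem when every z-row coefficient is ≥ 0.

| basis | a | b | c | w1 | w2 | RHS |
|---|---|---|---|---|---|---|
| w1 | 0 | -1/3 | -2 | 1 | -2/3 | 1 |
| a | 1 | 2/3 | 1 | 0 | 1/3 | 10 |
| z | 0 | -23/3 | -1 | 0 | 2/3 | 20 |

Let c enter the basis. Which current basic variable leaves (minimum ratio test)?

Column c entries and ratios — w1: -2 ≤ 0, skip; a: 10/1 = 10.
Smallest ratio is 10 in the row of a, so a leaves.

a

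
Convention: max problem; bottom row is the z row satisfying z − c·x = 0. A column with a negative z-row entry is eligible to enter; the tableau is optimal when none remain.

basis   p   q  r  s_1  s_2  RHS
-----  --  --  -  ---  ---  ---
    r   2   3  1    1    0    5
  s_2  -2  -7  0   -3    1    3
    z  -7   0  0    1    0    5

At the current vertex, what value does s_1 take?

0

s_1 is not in the basis, so in the current basic feasible solution s_1 = 0.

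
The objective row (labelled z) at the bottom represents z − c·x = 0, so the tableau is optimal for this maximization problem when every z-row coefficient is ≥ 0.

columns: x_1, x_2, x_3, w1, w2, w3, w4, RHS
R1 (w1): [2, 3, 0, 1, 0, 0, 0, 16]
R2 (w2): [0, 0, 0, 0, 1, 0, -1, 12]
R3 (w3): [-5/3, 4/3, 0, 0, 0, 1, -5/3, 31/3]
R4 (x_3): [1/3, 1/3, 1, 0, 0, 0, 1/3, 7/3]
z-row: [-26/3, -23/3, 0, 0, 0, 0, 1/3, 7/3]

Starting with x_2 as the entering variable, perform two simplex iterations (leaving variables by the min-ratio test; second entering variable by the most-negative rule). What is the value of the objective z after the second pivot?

61

Ratio test on column x_2 — row 1: 16/3 = 16/3; row 2: entry 0 ≤ 0; row 3: (31/3)/(4/3) = 31/4; row 4: (7/3)/(1/3) = 7. Minimum is 16/3 at row 1 (w1 leaves); pivot element 3.
Pivot on row 1; the z-row RHS becomes 7/3 − (-23/3)·(16/3) = 389/9.
Next entering variable (most negative z-row entry -32/9): x_1.
Ratio test on column x_1 — row 1: (16/3)/(2/3) = 8; row 2: entry 0 ≤ 0; row 3: entry -23/9 ≤ 0; row 4: (5/9)/(1/9) = 5. Minimum is 5 at row 4 (x_3 leaves); pivot element 1/9.
After the second pivot the z-row RHS is 389/9 − (-32/9)·5 = 61.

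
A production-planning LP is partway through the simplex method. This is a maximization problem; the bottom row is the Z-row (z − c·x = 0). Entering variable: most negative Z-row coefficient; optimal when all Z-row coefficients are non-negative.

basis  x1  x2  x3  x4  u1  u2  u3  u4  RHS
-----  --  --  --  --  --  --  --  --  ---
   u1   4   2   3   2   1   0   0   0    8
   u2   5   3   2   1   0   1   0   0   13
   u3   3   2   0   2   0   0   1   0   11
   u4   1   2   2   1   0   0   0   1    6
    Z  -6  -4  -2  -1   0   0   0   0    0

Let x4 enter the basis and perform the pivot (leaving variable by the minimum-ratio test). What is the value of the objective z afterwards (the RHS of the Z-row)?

Ratio test on column x4 — row 1: 8/2 = 4; row 2: 13/1 = 13; row 3: 11/2 = 11/2; row 4: 6/1 = 6. Minimum is 4 at row 1 (u1 leaves); pivot element 2.
Pivot on row 1; the Z-row RHS becomes 0 − (-1)·4 = 4.

4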